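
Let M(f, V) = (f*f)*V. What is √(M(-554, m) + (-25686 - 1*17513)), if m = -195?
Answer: I*√59891819 ≈ 7739.0*I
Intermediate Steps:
M(f, V) = V*f² (M(f, V) = f²*V = V*f²)
√(M(-554, m) + (-25686 - 1*17513)) = √(-195*(-554)² + (-25686 - 1*17513)) = √(-195*306916 + (-25686 - 17513)) = √(-59848620 - 43199) = √(-59891819) = I*√59891819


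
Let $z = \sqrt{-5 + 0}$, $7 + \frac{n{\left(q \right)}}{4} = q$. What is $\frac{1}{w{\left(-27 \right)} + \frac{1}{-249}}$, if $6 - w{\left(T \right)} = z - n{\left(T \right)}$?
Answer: $- \frac{8060379}{1048191646} + \frac{62001 i \sqrt{5}}{1048191646} \approx -0.0076898 + 0.00013226 i$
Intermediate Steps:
$n{\left(q \right)} = -28 + 4 q$
$z = i \sqrt{5}$ ($z = \sqrt{-5} = i \sqrt{5} \approx 2.2361 i$)
$w{\left(T \right)} = -22 + 4 T - i \sqrt{5}$ ($w{\left(T \right)} = 6 - \left(i \sqrt{5} - \left(-28 + 4 T\right)\right) = 6 - \left(28 - 4 T + i \sqrt{5}\right) = -22 + 4 T - i \sqrt{5}$)
$\frac{1}{w{\left(-27 \right)} + \frac{1}{-249}} = \frac{1}{\left(-22 + 4 \left(-27\right) - i \sqrt{5}\right) + \frac{1}{-249}} = \frac{1}{\left(-22 - 108 - i \sqrt{5}\right) - \frac{1}{249}} = \frac{1}{\left(-130 - i \sqrt{5}\right) - \frac{1}{249}} = \frac{1}{- \frac{32371}{249} - i \sqrt{5}}$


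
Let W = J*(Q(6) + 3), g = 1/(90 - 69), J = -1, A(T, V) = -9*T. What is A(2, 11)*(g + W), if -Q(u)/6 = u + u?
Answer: -8700/7 ≈ -1242.9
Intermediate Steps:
Q(u) = -12*u (Q(u) = -6*(u + u) = -12*u)
g = 1/21 ≈ 0.047619
W = 69 (W = -(-12*6 + 3) = -(-72 + 3) = -1*(-69) = 69)
A(2, 11)*(g + W) = (-9*2)*(1/21 + 69) = -18*1450/21 = -8700/7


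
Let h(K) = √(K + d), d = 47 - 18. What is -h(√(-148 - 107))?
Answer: -√(29 + I*√255) ≈ -5.5725 - 1.4328*I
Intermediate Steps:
d = 29
h(K) = √(29 + K) (h(K) = √(K + 29) = √(29 + K))
-h(√(-148 - 107)) = -√(29 + √(-148 - 107)) = -√(29 + √(-255)) = -√(29 + I*√255)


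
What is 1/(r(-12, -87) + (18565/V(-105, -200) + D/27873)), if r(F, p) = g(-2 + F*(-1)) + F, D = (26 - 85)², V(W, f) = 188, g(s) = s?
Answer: 111492/10800775 ≈ 0.010323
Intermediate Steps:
D = 3481 (D = (-59)² = 3481)
r(F, p) = -2 (r(F, p) = (-2 + F*(-1)) + F = (-2 - F) + F = -2)
1/(r(-12, -87) + (18565/V(-105, -200) + D/27873)) = 1/(-2 + (18565/188 + 3481/27873)) = 1/(-2 + (18565*(1/188) + 3481*(1/27873))) = 1/(-2 + (395/4 + 3481/27873)) = 1/(-2 + 11023759/111492) = 1/(10800775/111492) = 111492/10800775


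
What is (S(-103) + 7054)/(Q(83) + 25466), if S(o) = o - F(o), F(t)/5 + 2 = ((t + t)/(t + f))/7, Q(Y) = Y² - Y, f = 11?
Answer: 2240927/10391584 ≈ 0.21565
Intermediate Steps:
F(t) = -10 + 10*t/(7*(11 + t)) (F(t) = -10 + 5*(((t + t)/(t + 11))/7) = -10 + 5*(((2*t)/(11 + t))*(⅐)) = -10 + 5*((2*t/(11 + t))*(⅐)) = -10 + 5*(2*t/(7*(11 + t))) = -10 + 10*t/(7*(11 + t)))
S(o) = o - 10*(-77 - 6*o)/(7*(11 + o))
(S(-103) + 7054)/(Q(83) + 25466) = ((110 + (-103)² + (137/7)*(-103))/(11 - 103) + 7054)/(83*(-1 + 83) + 25466) = ((110 + 10609 - 14111/7)/(-92) + 7054)/(83*82 + 25466) = (-1/92*60922/7 + 7054)/(6806 + 25466) = (-30461/322 + 7054)/32272 = (2240927/322)*(1/32272) = 2240927/10391584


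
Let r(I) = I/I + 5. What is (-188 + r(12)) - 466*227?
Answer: -105964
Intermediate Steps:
r(I) = 6 (r(I) = 1 + 5 = 6)
(-188 + r(12)) - 466*227 = (-188 + 6) - 466*227 = -182 - 105782 = -105964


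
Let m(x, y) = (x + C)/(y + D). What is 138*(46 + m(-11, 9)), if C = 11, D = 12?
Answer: 6348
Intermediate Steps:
m(x, y) = (11 + x)/(12 + y) (m(x, y) = (x + 11)/(y + 12) = (11 + x)/(12 + y))
138*(46 + m(-11, 9)) = 138*(46 + (11 - 11)/(12 + 9)) = 138*(46 + 0/21) = 138*(46 + (1/21)*0) = 138*(46 + 0) = 138*46 = 6348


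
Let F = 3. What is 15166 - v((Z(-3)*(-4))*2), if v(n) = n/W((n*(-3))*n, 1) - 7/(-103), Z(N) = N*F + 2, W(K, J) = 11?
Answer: 17177233/1133 ≈ 15161.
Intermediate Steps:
Z(N) = 2 + 3*N (Z(N) = N*3 + 2 = 3*N + 2 = 2 + 3*N)
v(n) = 7/103 + n/11 (v(n) = n/11 - 7/(-103) = n*(1/11) - 7*(-1/103) = n/11 + 7/103 = 7/103 + n/11)
15166 - v((Z(-3)*(-4))*2) = 15166 - (7/103 + (((2 + 3*(-3))*(-4))*2)/11) = 15166 - (7/103 + (((2 - 9)*(-4))*2)/11) = 15166 - (7/103 + (-7*(-4)*2)/11) = 15166 - (7/103 + (28*2)/11) = 15166 - (7/103 + (1/11)*56) = 15166 - (7/103 + 56/11) = 15166 - 1*5845/1133 = 15166 - 5845/1133 = 17177233/1133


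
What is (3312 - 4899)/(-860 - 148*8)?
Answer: 1587/2044 ≈ 0.77642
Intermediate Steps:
(3312 - 4899)/(-860 - 148*8) = -1587/(-860 - 1184) = -1587/(-2044) = -1587*(-1/2044) = 1587/2044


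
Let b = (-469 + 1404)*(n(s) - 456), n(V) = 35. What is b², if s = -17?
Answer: 154948513225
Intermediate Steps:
b = -393635 (b = (-469 + 1404)*(35 - 456) = 935*(-421) = -393635)
b² = (-393635)² = 154948513225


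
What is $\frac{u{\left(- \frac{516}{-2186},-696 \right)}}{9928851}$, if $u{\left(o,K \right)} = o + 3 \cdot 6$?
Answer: $\frac{6644}{3617411381} \approx 1.8367 \cdot 10^{-6}$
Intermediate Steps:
$u{\left(o,K \right)} = 18 + o$ ($u{\left(o,K \right)} = o + 18 = 18 + o$)
$\frac{u{\left(- \frac{516}{-2186},-696 \right)}}{9928851} = \frac{18 - \frac{516}{-2186}}{9928851} = \left(18 - - \frac{258}{1093}\right) \frac{1}{9928851} = \left(18 + \frac{258}{1093}\right) \frac{1}{9928851} = \frac{19932}{1093} \cdot \frac{1}{9928851} = \frac{6644}{3617411381}$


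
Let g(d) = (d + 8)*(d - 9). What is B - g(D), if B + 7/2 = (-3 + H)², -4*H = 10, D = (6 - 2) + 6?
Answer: 35/4 ≈ 8.7500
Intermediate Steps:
D = 10 (D = 4 + 6 = 10)
H = -5/2 (H = -¼*10 = -5/2 ≈ -2.5000)
g(d) = (-9 + d)*(8 + d) (g(d) = (8 + d)*(-9 + d) = (-9 + d)*(8 + d))
B = 107/4 (B = -7/2 + (-3 - 5/2)² = -7/2 + (-11/2)² = -7/2 + 121/4 = 107/4 ≈ 26.750)
B - g(D) = 107/4 - (-72 + 10² - 1*10) = 107/4 - (-72 + 100 - 10) = 107/4 - 1*18 = 107/4 - 18 = 35/4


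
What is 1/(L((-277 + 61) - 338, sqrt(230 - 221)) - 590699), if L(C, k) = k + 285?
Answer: -1/590411 ≈ -1.6937e-6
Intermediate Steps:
L(C, k) = 285 + k
1/(L((-277 + 61) - 338, sqrt(230 - 221)) - 590699) = 1/((285 + sqrt(230 - 221)) - 590699) = 1/((285 + sqrt(9)) - 590699) = 1/((285 + 3) - 590699) = 1/(288 - 590699) = 1/(-590411) = -1/590411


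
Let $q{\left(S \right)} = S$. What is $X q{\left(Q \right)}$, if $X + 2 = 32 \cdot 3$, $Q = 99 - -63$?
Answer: $15228$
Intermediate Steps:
$Q = 162$ ($Q = 99 + 63 = 162$)
$X = 94$ ($X = -2 + 32 \cdot 3 = -2 + 96 = 94$)
$X q{\left(Q \right)} = 94 \cdot 162 = 15228$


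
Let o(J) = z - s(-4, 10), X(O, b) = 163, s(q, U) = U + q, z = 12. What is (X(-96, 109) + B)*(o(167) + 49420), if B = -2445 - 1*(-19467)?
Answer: 849385810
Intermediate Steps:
o(J) = 6 (o(J) = 12 - (10 - 4) = 12 - 1*6 = 12 - 6 = 6)
B = 17022 (B = -2445 + 19467 = 17022)
(X(-96, 109) + B)*(o(167) + 49420) = (163 + 17022)*(6 + 49420) = 17185*49426 = 849385810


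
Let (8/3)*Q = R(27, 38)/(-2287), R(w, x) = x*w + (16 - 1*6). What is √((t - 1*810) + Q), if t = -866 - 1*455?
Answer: I*√44587219354/4574 ≈ 46.165*I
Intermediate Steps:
t = -1321 (t = -866 - 455 = -1321)
R(w, x) = 10 + w*x (R(w, x) = w*x + (16 - 6) = w*x + 10 = 10 + w*x)
Q = -777/4574 (Q = 3*((10 + 27*38)/(-2287))/8 = 3*((10 + 1026)*(-1/2287))/8 = 3*(1036*(-1/2287))/8 = (3/8)*(-1036/2287) = -777/4574 ≈ -0.16987)
√((t - 1*810) + Q) = √((-1321 - 1*810) - 777/4574) = √((-1321 - 810) - 777/4574) = √(-2131 - 777/4574) = √(-9747971/4574) = I*√44587219354/4574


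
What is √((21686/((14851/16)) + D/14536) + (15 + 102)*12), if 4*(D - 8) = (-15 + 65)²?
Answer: √16629881917554211442/107937068 ≈ 37.781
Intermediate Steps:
D = 633 (D = 8 + (-15 + 65)²/4 = 8 + (¼)*50² = 8 + (¼)*2500 = 8 + 625 = 633)
√((21686/((14851/16)) + D/14536) + (15 + 102)*12) = √((21686/((14851/16)) + 633/14536) + (15 + 102)*12) = √((21686/((14851*(1/16))) + 633*(1/14536)) + 117*12) = √((21686/(14851/16) + 633/14536) + 1404) = √((21686*(16/14851) + 633/14536) + 1404) = √((346976/14851 + 633/14536) + 1404) = √(5053043819/215874136 + 1404) = √(308140330763/215874136) = √16629881917554211442/107937068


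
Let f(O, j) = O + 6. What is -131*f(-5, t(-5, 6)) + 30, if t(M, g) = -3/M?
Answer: -101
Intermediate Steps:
f(O, j) = 6 + O
-131*f(-5, t(-5, 6)) + 30 = -131*(6 - 5) + 30 = -131*1 + 30 = -131 + 30 = -101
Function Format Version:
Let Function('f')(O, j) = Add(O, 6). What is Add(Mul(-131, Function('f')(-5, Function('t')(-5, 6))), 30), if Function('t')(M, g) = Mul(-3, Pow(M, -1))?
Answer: -101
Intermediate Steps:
Function('f')(O, j) = Add(6, O)
Add(Mul(-131, Function('f')(-5, Function('t')(-5, 6))), 30) = Add(Mul(-131, Add(6, -5)), 30) = Add(Mul(-131, 1), 30) = Add(-131, 30) = -101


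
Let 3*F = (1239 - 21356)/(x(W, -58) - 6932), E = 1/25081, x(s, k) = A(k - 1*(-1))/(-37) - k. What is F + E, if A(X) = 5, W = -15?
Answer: 18669278678/19137530349 ≈ 0.97553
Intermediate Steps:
x(s, k) = -5/37 - k (x(s, k) = 5/(-37) - k = 5*(-1/37) - k = -5/37 - k)
E = 1/25081 ≈ 3.9871e-5
F = 744329/763029 (F = ((1239 - 21356)/((-5/37 - 1*(-58)) - 6932))/3 = (-20117/((-5/37 + 58) - 6932))/3 = (-20117/(2141/37 - 6932))/3 = (-20117/(-254343/37))/3 = (-20117*(-37/254343))/3 = (⅓)*(744329/254343) = 744329/763029 ≈ 0.97549)
F + E = 744329/763029 + 1/25081 = 18669278678/19137530349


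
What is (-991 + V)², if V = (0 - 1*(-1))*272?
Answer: 516961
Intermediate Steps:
V = 272 (V = (0 + 1)*272 = 1*272 = 272)
(-991 + V)² = (-991 + 272)² = (-719)² = 516961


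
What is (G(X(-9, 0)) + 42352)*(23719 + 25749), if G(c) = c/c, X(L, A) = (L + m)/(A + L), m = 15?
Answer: 2095118204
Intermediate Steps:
X(L, A) = (15 + L)/(A + L) (X(L, A) = (L + 15)/(A + L) = (15 + L)/(A + L))
G(c) = 1
(G(X(-9, 0)) + 42352)*(23719 + 25749) = (1 + 42352)*(23719 + 25749) = 42353*49468 = 2095118204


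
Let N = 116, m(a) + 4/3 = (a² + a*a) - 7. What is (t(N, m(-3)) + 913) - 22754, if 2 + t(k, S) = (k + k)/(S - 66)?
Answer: -3692163/169 ≈ -21847.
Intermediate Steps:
m(a) = -25/3 + 2*a² (m(a) = -4/3 + ((a² + a*a) - 7) = -4/3 + ((a² + a²) - 7) = -4/3 + (2*a² - 7) = -4/3 + (-7 + 2*a²) = -25/3 + 2*a²)
t(k, S) = -2 + 2*k/(-66 + S) (t(k, S) = -2 + (k + k)/(S - 66) = -2 + (2*k)/(-66 + S) = -2 + 2*k/(-66 + S))
(t(N, m(-3)) + 913) - 22754 = (2*(66 + 116 - (-25/3 + 2*(-3)²))/(-66 + (-25/3 + 2*(-3)²)) + 913) - 22754 = (2*(66 + 116 - (-25/3 + 2*9))/(-66 + (-25/3 + 2*9)) + 913) - 22754 = (2*(66 + 116 - (-25/3 + 18))/(-66 + (-25/3 + 18)) + 913) - 22754 = (2*(66 + 116 - 1*29/3)/(-66 + 29/3) + 913) - 22754 = (2*(66 + 116 - 29/3)/(-169/3) + 913) - 22754 = (2*(-3/169)*(517/3) + 913) - 22754 = (-1034/169 + 913) - 22754 = 153263/169 - 22754 = -3692163/169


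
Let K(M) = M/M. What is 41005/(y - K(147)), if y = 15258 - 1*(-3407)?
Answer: 41005/18664 ≈ 2.1970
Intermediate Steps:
K(M) = 1
y = 18665 (y = 15258 + 3407 = 18665)
41005/(y - K(147)) = 41005/(18665 - 1*1) = 41005/(18665 - 1) = 41005/18664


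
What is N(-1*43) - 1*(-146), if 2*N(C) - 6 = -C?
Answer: 341/2 ≈ 170.50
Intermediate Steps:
N(C) = 3 - C/2 (N(C) = 3 + (-C)/2 = 3 - C/2)
N(-1*43) - 1*(-146) = (3 - (-1)*43/2) - 1*(-146) = (3 - ½*(-43)) + 146 = (3 + 43/2) + 146 = 49/2 + 146 = 341/2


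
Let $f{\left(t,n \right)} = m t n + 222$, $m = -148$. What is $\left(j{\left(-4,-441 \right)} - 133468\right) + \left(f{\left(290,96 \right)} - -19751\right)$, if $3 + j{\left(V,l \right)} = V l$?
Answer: $-4232054$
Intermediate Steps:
$f{\left(t,n \right)} = 222 - 148 n t$ ($f{\left(t,n \right)} = - 148 t n + 222 = - 148 n t + 222 = 222 - 148 n t$)
$j{\left(V,l \right)} = -3 + V l$
$\left(j{\left(-4,-441 \right)} - 133468\right) + \left(f{\left(290,96 \right)} - -19751\right) = \left(\left(-3 - -1764\right) - 133468\right) + \left(\left(222 - 14208 \cdot 290\right) - -19751\right) = \left(\left(-3 + 1764\right) - 133468\right) + \left(\left(222 - 4120320\right) + 19751\right) = \left(1761 - 133468\right) + \left(-4120098 + 19751\right) = -131707 - 4100347 = -4232054$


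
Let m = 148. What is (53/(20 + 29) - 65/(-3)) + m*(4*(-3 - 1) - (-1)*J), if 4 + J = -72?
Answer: -1998208/147 ≈ -13593.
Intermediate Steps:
J = -76 (J = -4 - 72 = -76)
(53/(20 + 29) - 65/(-3)) + m*(4*(-3 - 1) - (-1)*J) = (53/(20 + 29) - 65/(-3)) + 148*(4*(-3 - 1) - (-1)*(-76)) = (53/49 - 65*(-1/3)) + 148*(4*(-4) - 1*76) = (53*(1/49) + 65/3) + 148*(-16 - 76) = (53/49 + 65/3) + 148*(-92) = 3344/147 - 13616 = -1998208/147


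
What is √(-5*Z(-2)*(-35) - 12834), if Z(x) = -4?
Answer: I*√13534 ≈ 116.34*I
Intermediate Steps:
√(-5*Z(-2)*(-35) - 12834) = √(-5*(-4)*(-35) - 12834) = √(20*(-35) - 12834) = √(-700 - 12834) = √(-13534) = I*√13534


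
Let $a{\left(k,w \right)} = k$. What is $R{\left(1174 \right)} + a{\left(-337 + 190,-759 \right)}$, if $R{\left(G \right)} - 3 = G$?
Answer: $1030$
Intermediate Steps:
$R{\left(G \right)} = 3 + G$
$R{\left(1174 \right)} + a{\left(-337 + 190,-759 \right)} = \left(3 + 1174\right) + \left(-337 + 190\right) = 1177 - 147 = 1030$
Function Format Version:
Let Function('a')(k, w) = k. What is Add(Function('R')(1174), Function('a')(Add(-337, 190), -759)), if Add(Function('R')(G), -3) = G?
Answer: 1030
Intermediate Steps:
Function('R')(G) = Add(3, G)
Add(Function('R')(1174), Function('a')(Add(-337, 190), -759)) = Add(Add(3, 1174), Add(-337, 190)) = Add(1177, -147) = 1030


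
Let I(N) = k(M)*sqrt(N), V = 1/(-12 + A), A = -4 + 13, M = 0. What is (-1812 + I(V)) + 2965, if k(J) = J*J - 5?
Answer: 1153 - 5*I*sqrt(3)/3 ≈ 1153.0 - 2.8868*I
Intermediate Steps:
A = 9
V = -1/3 (V = 1/(-12 + 9) = 1/(-3) = -1/3 ≈ -0.33333)
k(J) = -5 + J**2 (k(J) = J**2 - 5 = -5 + J**2)
I(N) = -5*sqrt(N) (I(N) = (-5 + 0**2)*sqrt(N) = (-5 + 0)*sqrt(N) = -5*sqrt(N))
(-1812 + I(V)) + 2965 = (-1812 - 5*I*sqrt(3)/3) + 2965 = 1153 - 5*I*sqrt(3)/3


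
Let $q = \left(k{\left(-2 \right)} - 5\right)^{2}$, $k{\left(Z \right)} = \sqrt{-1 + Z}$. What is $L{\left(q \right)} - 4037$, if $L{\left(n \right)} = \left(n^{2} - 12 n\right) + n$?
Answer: $-4095 - 330 i \sqrt{3} \approx -4095.0 - 571.58 i$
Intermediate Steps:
$q = \left(-5 + i \sqrt{3}\right)^{2}$ ($q = \left(\sqrt{-1 - 2} - 5\right)^{2} = \left(\sqrt{-3} - 5\right)^{2} = \left(i \sqrt{3} - 5\right)^{2} = \left(-5 + i \sqrt{3}\right)^{2} \approx 22.0 - 17.32 i$)
$L{\left(n \right)} = n^{2} - 11 n$
$L{\left(q \right)} - 4037 = \left(5 - i \sqrt{3}\right)^{2} \left(-11 + \left(5 - i \sqrt{3}\right)^{2}\right) - 4037 = -4037 + \left(5 - i \sqrt{3}\right)^{2} \left(-11 + \left(5 - i \sqrt{3}\right)^{2}\right)$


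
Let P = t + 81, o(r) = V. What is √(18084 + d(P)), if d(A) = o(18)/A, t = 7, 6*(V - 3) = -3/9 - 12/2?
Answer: 109*√26521/132 ≈ 134.48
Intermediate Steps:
V = 35/18 (V = 3 + (-3/9 - 12/2)/6 = 3 + (-3*⅑ - 12*½)/6 = 3 + (-⅓ - 6)/6 = 3 + (⅙)*(-19/3) = 3 - 19/18 = 35/18 ≈ 1.9444)
o(r) = 35/18
P = 88 (P = 7 + 81 = 88)
d(A) = 35/(18*A)
√(18084 + d(P)) = √(18084 + (35/18)/88) = √(18084 + (35/18)*(1/88)) = √(18084 + 35/1584) = √(28645091/1584) = 109*√26521/132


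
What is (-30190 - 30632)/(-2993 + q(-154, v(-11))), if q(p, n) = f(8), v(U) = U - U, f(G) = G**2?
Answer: 60822/2929 ≈ 20.765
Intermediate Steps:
v(U) = 0
q(p, n) = 64 (q(p, n) = 8**2 = 64)
(-30190 - 30632)/(-2993 + q(-154, v(-11))) = (-30190 - 30632)/(-2993 + 64) = -60822/(-2929) = -60822*(-1/2929) = 60822/2929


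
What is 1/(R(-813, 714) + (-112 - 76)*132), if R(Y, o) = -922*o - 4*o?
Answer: -1/685980 ≈ -1.4578e-6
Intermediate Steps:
R(Y, o) = -926*o
1/(R(-813, 714) + (-112 - 76)*132) = 1/(-926*714 + (-112 - 76)*132) = 1/(-661164 - 188*132) = 1/(-661164 - 24816) = 1/(-685980) = -1/685980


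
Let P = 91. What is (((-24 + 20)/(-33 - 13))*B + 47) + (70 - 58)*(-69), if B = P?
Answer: -17781/23 ≈ -773.09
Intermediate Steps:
B = 91
(((-24 + 20)/(-33 - 13))*B + 47) + (70 - 58)*(-69) = (((-24 + 20)/(-33 - 13))*91 + 47) + (70 - 58)*(-69) = (-4/(-46)*91 + 47) + 12*(-69) = (-4*(-1/46)*91 + 47) - 828 = ((2/23)*91 + 47) - 828 = (182/23 + 47) - 828 = 1263/23 - 828 = -17781/23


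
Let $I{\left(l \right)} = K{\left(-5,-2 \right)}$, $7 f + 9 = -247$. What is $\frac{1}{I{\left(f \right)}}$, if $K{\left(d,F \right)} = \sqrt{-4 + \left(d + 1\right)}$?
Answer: $- \frac{i \sqrt{2}}{4} \approx - 0.35355 i$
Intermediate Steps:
$f = - \frac{256}{7}$ ($f = - \frac{9}{7} + \frac{1}{7} \left(-247\right) = - \frac{9}{7} - \frac{247}{7} = - \frac{256}{7} \approx -36.571$)
$K{\left(d,F \right)} = \sqrt{-3 + d}$ ($K{\left(d,F \right)} = \sqrt{-4 + \left(1 + d\right)} = \sqrt{-3 + d}$)
$I{\left(l \right)} = 2 i \sqrt{2}$ ($I{\left(l \right)} = \sqrt{-3 - 5} = \sqrt{-8} = 2 i \sqrt{2}$)
$\frac{1}{I{\left(f \right)}} = \frac{1}{2 i \sqrt{2}} = - \frac{i \sqrt{2}}{4}$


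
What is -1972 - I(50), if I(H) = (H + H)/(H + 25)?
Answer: -5920/3 ≈ -1973.3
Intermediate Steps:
I(H) = 2*H/(25 + H) (I(H) = (2*H)/(25 + H) = 2*H/(25 + H))
-1972 - I(50) = -1972 - 2*50/(25 + 50) = -1972 - 2*50/75 = -1972 - 1*4/3 = -1972 - 4/3 = -5920/3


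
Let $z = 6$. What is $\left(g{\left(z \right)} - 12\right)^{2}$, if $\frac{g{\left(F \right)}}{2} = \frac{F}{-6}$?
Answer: $196$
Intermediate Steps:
$g{\left(F \right)} = - \frac{F}{3}$ ($g{\left(F \right)} = 2 \frac{F}{-6} = 2 F \left(- \frac{1}{6}\right) = 2 \left(- \frac{F}{6}\right) = - \frac{F}{3}$)
$\left(g{\left(z \right)} - 12\right)^{2} = \left(\left(- \frac{1}{3}\right) 6 - 12\right)^{2} = \left(-2 - 12\right)^{2} = \left(-14\right)^{2} = 196$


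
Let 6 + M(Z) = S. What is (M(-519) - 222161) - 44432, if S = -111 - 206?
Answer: -266916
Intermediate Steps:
S = -317
M(Z) = -323 (M(Z) = -6 - 317 = -323)
(M(-519) - 222161) - 44432 = (-323 - 222161) - 44432 = -222484 - 44432 = -266916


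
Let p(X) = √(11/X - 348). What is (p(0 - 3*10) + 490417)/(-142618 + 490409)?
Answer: 490417/347791 + I*√313530/10433730 ≈ 1.4101 + 5.3666e-5*I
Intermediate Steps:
p(X) = √(-348 + 11/X)
(p(0 - 3*10) + 490417)/(-142618 + 490409) = (√(-348 + 11/(0 - 3*10)) + 490417)/(-142618 + 490409) = (√(-348 + 11/(0 - 30)) + 490417)/347791 = (√(-348 + 11/(-30)) + 490417)*(1/347791) = (√(-348 + 11*(-1/30)) + 490417)*(1/347791) = (√(-348 - 11/30) + 490417)*(1/347791) = (√(-10451/30) + 490417)*(1/347791) = (I*√313530/30 + 490417)*(1/347791) = (490417 + I*√313530/30)*(1/347791) = 490417/347791 + I*√313530/10433730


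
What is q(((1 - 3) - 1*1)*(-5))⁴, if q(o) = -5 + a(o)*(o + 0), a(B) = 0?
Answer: 625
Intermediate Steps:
q(o) = -5 (q(o) = -5 + 0*(o + 0) = -5 + 0*o = -5 + 0 = -5)
q(((1 - 3) - 1*1)*(-5))⁴ = (-5)⁴ = 625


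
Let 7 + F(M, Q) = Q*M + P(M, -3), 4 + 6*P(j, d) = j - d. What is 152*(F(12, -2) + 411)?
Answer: 174116/3 ≈ 58039.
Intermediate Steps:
P(j, d) = -⅔ - d/6 + j/6 (P(j, d) = -⅔ + (j - d)/6 = -⅔ + (-d/6 + j/6) = -⅔ - d/6 + j/6)
F(M, Q) = -43/6 + M/6 + M*Q (F(M, Q) = -7 + (Q*M + (-⅔ - ⅙*(-3) + M/6)) = -7 + (M*Q + (-⅔ + ½ + M/6)) = -7 + (M*Q + (-⅙ + M/6)) = -7 + (-⅙ + M/6 + M*Q) = -43/6 + M/6 + M*Q)
152*(F(12, -2) + 411) = 152*((-43/6 + (⅙)*12 + 12*(-2)) + 411) = 152*((-43/6 + 2 - 24) + 411) = 152*(-175/6 + 411) = 152*(2291/6) = 174116/3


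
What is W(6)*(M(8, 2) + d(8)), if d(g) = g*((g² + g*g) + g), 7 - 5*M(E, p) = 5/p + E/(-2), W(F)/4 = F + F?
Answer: 261528/5 ≈ 52306.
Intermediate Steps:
W(F) = 8*F (W(F) = 4*(F + F) = 4*(2*F) = 8*F)
M(E, p) = 7/5 - 1/p + E/10 (M(E, p) = 7/5 - (5/p + E/(-2))/5 = 7/5 - (5/p + E*(-½))/5 = 7/5 - (5/p - E/2)/5 = 7/5 + (-1/p + E/10) = 7/5 - 1/p + E/10)
d(g) = g*(g + 2*g²) (d(g) = g*((g² + g²) + g) = g*(2*g² + g) = g*(g + 2*g²))
W(6)*(M(8, 2) + d(8)) = (8*6)*((⅒)*(-10 + 2*(14 + 8))/2 + 8²*(1 + 2*8)) = 48*((⅒)*(½)*(-10 + 2*22) + 64*(1 + 16)) = 48*((⅒)*(½)*(-10 + 44) + 64*17) = 48*((⅒)*(½)*34 + 1088) = 48*(17/10 + 1088) = 48*(10897/10) = 261528/5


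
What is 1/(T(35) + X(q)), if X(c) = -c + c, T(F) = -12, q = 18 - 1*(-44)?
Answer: -1/12 ≈ -0.083333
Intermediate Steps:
q = 62 (q = 18 + 44 = 62)
X(c) = 0
1/(T(35) + X(q)) = 1/(-12 + 0) = 1/(-12) = -1/12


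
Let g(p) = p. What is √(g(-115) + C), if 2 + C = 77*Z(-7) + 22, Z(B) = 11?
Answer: 4*√47 ≈ 27.423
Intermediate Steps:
C = 867 (C = -2 + (77*11 + 22) = -2 + (847 + 22) = -2 + 869 = 867)
√(g(-115) + C) = √(-115 + 867) = √752 = 4*√47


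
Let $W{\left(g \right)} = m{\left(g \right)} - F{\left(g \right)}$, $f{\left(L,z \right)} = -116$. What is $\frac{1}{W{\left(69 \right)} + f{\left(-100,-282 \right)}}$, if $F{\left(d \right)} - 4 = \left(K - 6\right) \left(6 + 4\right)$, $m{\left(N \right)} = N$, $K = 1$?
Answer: $-1$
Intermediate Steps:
$F{\left(d \right)} = -46$ ($F{\left(d \right)} = 4 + \left(1 - 6\right) \left(6 + 4\right) = 4 - 50 = -46$)
$W{\left(g \right)} = 46 + g$ ($W{\left(g \right)} = g - -46 = g + 46 = 46 + g$)
$\frac{1}{W{\left(69 \right)} + f{\left(-100,-282 \right)}} = \frac{1}{\left(46 + 69\right) - 116} = \frac{1}{115 - 116} = \frac{1}{-1} = -1$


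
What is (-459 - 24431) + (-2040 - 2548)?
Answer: -29478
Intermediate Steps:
(-459 - 24431) + (-2040 - 2548) = -24890 - 4588 = -29478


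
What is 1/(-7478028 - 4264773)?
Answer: -1/11742801 ≈ -8.5159e-8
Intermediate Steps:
1/(-7478028 - 4264773) = 1/(-11742801) = -1/11742801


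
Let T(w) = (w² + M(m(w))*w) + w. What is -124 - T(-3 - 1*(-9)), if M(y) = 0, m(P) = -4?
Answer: -166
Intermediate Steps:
T(w) = w + w² (T(w) = (w² + 0*w) + w = (w² + 0) + w = w² + w = w + w²)
-124 - T(-3 - 1*(-9)) = -124 - (-3 - 1*(-9))*(1 + (-3 - 1*(-9))) = -124 - (-3 + 9)*(1 + (-3 + 9)) = -124 - 6*(1 + 6) = -124 - 6*7 = -124 - 1*42 = -124 - 42 = -166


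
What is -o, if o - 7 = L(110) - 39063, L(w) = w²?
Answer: 26956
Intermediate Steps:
o = -26956 (o = 7 + (110² - 39063) = 7 + (12100 - 39063) = 7 - 26963 = -26956)
-o = -1*(-26956) = 26956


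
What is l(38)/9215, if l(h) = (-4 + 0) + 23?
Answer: 1/485 ≈ 0.0020619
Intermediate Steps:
l(h) = 19 (l(h) = -4 + 23 = 19)
l(38)/9215 = 19/9215 = 19*(1/9215) = 1/485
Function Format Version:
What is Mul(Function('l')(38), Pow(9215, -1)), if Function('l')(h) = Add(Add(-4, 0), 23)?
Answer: Rational(1, 485) ≈ 0.0020619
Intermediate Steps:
Function('l')(h) = 19 (Function('l')(h) = Add(-4, 23) = 19)
Mul(Function('l')(38), Pow(9215, -1)) = Mul(19, Pow(9215, -1)) = Mul(19, Rational(1, 9215)) = Rational(1, 485)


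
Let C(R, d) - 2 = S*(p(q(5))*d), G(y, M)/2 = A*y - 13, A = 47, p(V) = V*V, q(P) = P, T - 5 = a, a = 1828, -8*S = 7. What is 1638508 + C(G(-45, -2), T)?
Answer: 12787305/8 ≈ 1.5984e+6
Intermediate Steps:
S = -7/8 (S = -1/8*7 = -7/8 ≈ -0.87500)
T = 1833 (T = 5 + 1828 = 1833)
p(V) = V**2
G(y, M) = -26 + 94*y (G(y, M) = 2*(47*y - 13) = 2*(-13 + 47*y) = -26 + 94*y)
C(R, d) = 2 - 175*d/8 (C(R, d) = 2 - 7*5**2*d/8 = 2 - 175*d/8)
1638508 + C(G(-45, -2), T) = 1638508 + (2 - 175/8*1833) = 1638508 + (2 - 320775/8) = 1638508 - 320759/8 = 12787305/8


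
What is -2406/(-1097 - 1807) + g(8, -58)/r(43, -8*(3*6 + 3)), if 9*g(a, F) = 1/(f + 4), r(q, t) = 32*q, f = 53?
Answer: 70765393/85412448 ≈ 0.82851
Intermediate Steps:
g(a, F) = 1/513 (g(a, F) = 1/(9*(53 + 4)) = (1/9)/57 = (1/9)*(1/57) = 1/513)
-2406/(-1097 - 1807) + g(8, -58)/r(43, -8*(3*6 + 3)) = -2406/(-1097 - 1807) + 1/(513*((32*43))) = -2406/(-2904) + (1/513)/1376 = -2406*(-1/2904) + (1/513)*(1/1376) = 401/484 + 1/705888 = 70765393/85412448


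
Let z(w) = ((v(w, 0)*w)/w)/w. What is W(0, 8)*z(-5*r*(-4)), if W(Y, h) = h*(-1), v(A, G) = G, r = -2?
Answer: 0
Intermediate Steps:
W(Y, h) = -h
z(w) = 0 (z(w) = ((0*w)/w)/w = (0/w)/w = 0/w = 0)
W(0, 8)*z(-5*r*(-4)) = -1*8*0 = -8*0 = 0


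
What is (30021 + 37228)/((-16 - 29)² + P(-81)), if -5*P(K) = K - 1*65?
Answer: 336245/10271 ≈ 32.737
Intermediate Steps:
P(K) = 13 - K/5 (P(K) = -(K - 1*65)/5 = -(K - 65)/5 = -(-65 + K)/5 = 13 - K/5)
(30021 + 37228)/((-16 - 29)² + P(-81)) = (30021 + 37228)/((-16 - 29)² + (13 - ⅕*(-81))) = 67249/((-45)² + (13 + 81/5)) = 67249/(2025 + 146/5) = 67249/(10271/5) = 67249*(5/10271) = 336245/10271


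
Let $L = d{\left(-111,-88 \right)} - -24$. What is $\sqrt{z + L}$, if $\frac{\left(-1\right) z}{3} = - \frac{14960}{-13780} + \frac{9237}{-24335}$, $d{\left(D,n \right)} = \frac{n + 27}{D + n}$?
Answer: $\frac{8 \sqrt{3859692449937176515}}{3336596185} \approx 4.7104$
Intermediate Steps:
$d{\left(D,n \right)} = \frac{27 + n}{D + n}$
$L = \frac{4837}{199}$ ($L = \frac{27 - 88}{-111 - 88} - -24 = \frac{1}{-199} \left(-61\right) + 24 = \left(- \frac{1}{199}\right) \left(-61\right) + 24 = \frac{61}{199} + 24 = \frac{4837}{199} \approx 24.307$)
$z = - \frac{35514861}{16766815}$ ($z = - 3 \left(- \frac{14960}{-13780} + \frac{9237}{-24335}\right) = - 3 \left(\left(-14960\right) \left(- \frac{1}{13780}\right) + 9237 \left(- \frac{1}{24335}\right)\right) = - 3 \left(\frac{748}{689} - \frac{9237}{24335}\right) = \left(-3\right) \frac{11838287}{16766815} = - \frac{35514861}{16766815} \approx -2.1182$)
$\sqrt{z + L} = \sqrt{- \frac{35514861}{16766815} + \frac{4837}{199}} = \sqrt{\frac{74033626816}{3336596185}} = \frac{8 \sqrt{3859692449937176515}}{3336596185}$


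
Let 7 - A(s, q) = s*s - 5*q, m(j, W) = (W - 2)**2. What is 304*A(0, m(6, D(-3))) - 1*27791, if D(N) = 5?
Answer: -11983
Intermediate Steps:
m(j, W) = (-2 + W)**2
A(s, q) = 7 - s**2 + 5*q (A(s, q) = 7 - (s*s - 5*q) = 7 - (s**2 - 5*q) = 7 + (-s**2 + 5*q) = 7 - s**2 + 5*q)
304*A(0, m(6, D(-3))) - 1*27791 = 304*(7 - 1*0**2 + 5*(-2 + 5)**2) - 1*27791 = 304*(7 - 1*0 + 5*3**2) - 27791 = 304*(7 + 0 + 5*9) - 27791 = 304*(7 + 0 + 45) - 27791 = 304*52 - 27791 = 15808 - 27791 = -11983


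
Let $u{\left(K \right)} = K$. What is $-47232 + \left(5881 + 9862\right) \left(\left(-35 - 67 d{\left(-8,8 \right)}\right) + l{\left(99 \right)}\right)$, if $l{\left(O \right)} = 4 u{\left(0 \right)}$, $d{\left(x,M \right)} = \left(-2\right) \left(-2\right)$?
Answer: $-4817361$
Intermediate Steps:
$d{\left(x,M \right)} = 4$
$l{\left(O \right)} = 0$ ($l{\left(O \right)} = 4 \cdot 0 = 0$)
$-47232 + \left(5881 + 9862\right) \left(\left(-35 - 67 d{\left(-8,8 \right)}\right) + l{\left(99 \right)}\right) = -47232 + \left(5881 + 9862\right) \left(\left(-35 - 268\right) + 0\right) = -47232 + 15743 \left(\left(-35 - 268\right) + 0\right) = -47232 + 15743 \left(-303 + 0\right) = -47232 + 15743 \left(-303\right) = -47232 - 4770129 = -4817361$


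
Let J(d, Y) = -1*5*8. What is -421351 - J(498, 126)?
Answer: -421311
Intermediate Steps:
J(d, Y) = -40 (J(d, Y) = -5*8 = -40)
-421351 - J(498, 126) = -421351 - 1*(-40) = -421351 + 40 = -421311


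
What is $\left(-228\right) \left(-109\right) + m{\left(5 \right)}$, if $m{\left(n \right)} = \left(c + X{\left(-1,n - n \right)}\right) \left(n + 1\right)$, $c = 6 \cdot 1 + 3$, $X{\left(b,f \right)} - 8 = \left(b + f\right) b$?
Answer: $24960$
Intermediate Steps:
$X{\left(b,f \right)} = 8 + b \left(b + f\right)$ ($X{\left(b,f \right)} = 8 + \left(b + f\right) b = 8 + b \left(b + f\right)$)
$c = 9$ ($c = 6 + 3 = 9$)
$m{\left(n \right)} = 18 + 18 n$ ($m{\left(n \right)} = \left(9 + \left(8 + \left(-1\right)^{2} - \left(n - n\right)\right)\right) \left(n + 1\right) = \left(9 + \left(8 + 1 - 0\right)\right) \left(1 + n\right) = \left(9 + \left(8 + 1 + 0\right)\right) \left(1 + n\right) = \left(9 + 9\right) \left(1 + n\right) = 18 \left(1 + n\right) = 18 + 18 n$)
$\left(-228\right) \left(-109\right) + m{\left(5 \right)} = \left(-228\right) \left(-109\right) + \left(18 + 18 \cdot 5\right) = 24852 + \left(18 + 90\right) = 24852 + 108 = 24960$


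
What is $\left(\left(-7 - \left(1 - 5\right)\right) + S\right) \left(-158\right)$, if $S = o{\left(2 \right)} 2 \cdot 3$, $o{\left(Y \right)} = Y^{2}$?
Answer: $-3318$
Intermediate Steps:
$S = 24$ ($S = 2^{2} \cdot 2 \cdot 3 = 4 \cdot 2 \cdot 3 = 8 \cdot 3 = 24$)
$\left(\left(-7 - \left(1 - 5\right)\right) + S\right) \left(-158\right) = \left(\left(-7 - \left(1 - 5\right)\right) + 24\right) \left(-158\right) = \left(\left(-7 - -4\right) + 24\right) \left(-158\right) = \left(\left(-7 + 4\right) + 24\right) \left(-158\right) = \left(-3 + 24\right) \left(-158\right) = 21 \left(-158\right) = -3318$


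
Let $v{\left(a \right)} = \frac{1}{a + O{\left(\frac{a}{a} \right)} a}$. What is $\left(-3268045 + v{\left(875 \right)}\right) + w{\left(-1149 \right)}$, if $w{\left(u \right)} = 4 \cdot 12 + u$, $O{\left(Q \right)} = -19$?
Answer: $- \frac{51489049501}{15750} \approx -3.2691 \cdot 10^{6}$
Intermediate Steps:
$w{\left(u \right)} = 48 + u$
$v{\left(a \right)} = - \frac{1}{18 a}$ ($v{\left(a \right)} = \frac{1}{a - 19 a} = \frac{1}{\left(-18\right) a} = - \frac{1}{18 a}$)
$\left(-3268045 + v{\left(875 \right)}\right) + w{\left(-1149 \right)} = \left(-3268045 - \frac{1}{18 \cdot 875}\right) + \left(48 - 1149\right) = \left(-3268045 - \frac{1}{15750}\right) - 1101 = - \frac{51471708751}{15750} - 1101 = - \frac{51489049501}{15750}$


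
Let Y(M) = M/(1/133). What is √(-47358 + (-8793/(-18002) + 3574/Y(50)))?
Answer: I*√6786857811149284666/11971330 ≈ 217.62*I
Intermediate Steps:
Y(M) = 133*M (Y(M) = M/(1/133) = M*133 = 133*M)
√(-47358 + (-8793/(-18002) + 3574/Y(50))) = √(-47358 + (-8793/(-18002) + 3574/((133*50)))) = √(-47358 + (-8793*(-1/18002) + 3574/6650)) = √(-47358 + (8793/18002 + 3574*(1/6650))) = √(-47358 + (8793/18002 + 1787/3325)) = √(-47358 + 61406299/59856650) = √(-2834629824401/59856650) = I*√6786857811149284666/11971330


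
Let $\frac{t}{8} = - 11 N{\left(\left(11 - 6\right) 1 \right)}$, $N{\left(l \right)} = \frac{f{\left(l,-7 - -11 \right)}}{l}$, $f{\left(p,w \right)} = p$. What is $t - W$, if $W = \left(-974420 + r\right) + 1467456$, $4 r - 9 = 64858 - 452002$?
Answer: $- \frac{1585361}{4} \approx -3.9634 \cdot 10^{5}$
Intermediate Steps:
$r = - \frac{387135}{4}$ ($r = \frac{9}{4} + \frac{64858 - 452002}{4} = \frac{9}{4} + \frac{1}{4} \left(-387144\right) = \frac{9}{4} - 96786 = - \frac{387135}{4} \approx -96784.0$)
$N{\left(l \right)} = 1$ ($N{\left(l \right)} = \frac{l}{l} = 1$)
$W = \frac{1585009}{4}$ ($W = \left(-974420 - \frac{387135}{4}\right) + 1467456 = - \frac{4284815}{4} + 1467456 = \frac{1585009}{4} \approx 3.9625 \cdot 10^{5}$)
$t = -88$ ($t = 8 \left(\left(-11\right) 1\right) = 8 \left(-11\right) = -88$)
$t - W = -88 - \frac{1585009}{4} = - \frac{1585361}{4}$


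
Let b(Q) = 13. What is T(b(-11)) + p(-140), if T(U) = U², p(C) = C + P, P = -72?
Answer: -43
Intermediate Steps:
p(C) = -72 + C (p(C) = C - 72 = -72 + C)
T(b(-11)) + p(-140) = 13² + (-72 - 140) = 169 - 212 = -43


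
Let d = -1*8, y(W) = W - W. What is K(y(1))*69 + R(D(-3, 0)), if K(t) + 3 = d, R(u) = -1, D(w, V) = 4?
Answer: -760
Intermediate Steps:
y(W) = 0
d = -8
K(t) = -11 (K(t) = -3 - 8 = -11)
K(y(1))*69 + R(D(-3, 0)) = -11*69 - 1 = -759 - 1 = -760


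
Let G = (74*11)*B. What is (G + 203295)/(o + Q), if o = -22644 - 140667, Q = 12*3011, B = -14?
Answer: -191899/127179 ≈ -1.5089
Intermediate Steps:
Q = 36132
o = -163311
G = -11396 (G = (74*11)*(-14) = 814*(-14) = -11396)
(G + 203295)/(o + Q) = (-11396 + 203295)/(-163311 + 36132) = 191899/(-127179) = 191899*(-1/127179) = -191899/127179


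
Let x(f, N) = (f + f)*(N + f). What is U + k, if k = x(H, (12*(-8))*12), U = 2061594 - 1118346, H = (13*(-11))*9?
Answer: 7221234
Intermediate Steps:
H = -1287 (H = -143*9 = -1287)
x(f, N) = 2*f*(N + f) (x(f, N) = (2*f)*(N + f) = 2*f*(N + f))
U = 943248
k = 6277986 (k = 2*(-1287)*((12*(-8))*12 - 1287) = 2*(-1287)*(-96*12 - 1287) = 2*(-1287)*(-1152 - 1287) = 2*(-1287)*(-2439) = 6277986)
U + k = 943248 + 6277986 = 7221234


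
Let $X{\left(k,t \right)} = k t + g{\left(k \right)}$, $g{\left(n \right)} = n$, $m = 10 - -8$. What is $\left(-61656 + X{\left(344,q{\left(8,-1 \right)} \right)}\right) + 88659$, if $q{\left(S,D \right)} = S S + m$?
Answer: $55555$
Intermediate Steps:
$m = 18$ ($m = 10 + 8 = 18$)
$q{\left(S,D \right)} = 18 + S^{2}$ ($q{\left(S,D \right)} = S S + 18 = S^{2} + 18 = 18 + S^{2}$)
$X{\left(k,t \right)} = k + k t$ ($X{\left(k,t \right)} = k t + k = k + k t$)
$\left(-61656 + X{\left(344,q{\left(8,-1 \right)} \right)}\right) + 88659 = \left(-61656 + 344 \left(1 + \left(18 + 8^{2}\right)\right)\right) + 88659 = \left(-61656 + 344 \left(1 + \left(18 + 64\right)\right)\right) + 88659 = \left(-61656 + 344 \left(1 + 82\right)\right) + 88659 = \left(-61656 + 344 \cdot 83\right) + 88659 = \left(-61656 + 28552\right) + 88659 = -33104 + 88659 = 55555$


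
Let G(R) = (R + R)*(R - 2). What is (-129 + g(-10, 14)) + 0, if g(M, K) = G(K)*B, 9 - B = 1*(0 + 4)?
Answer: 1551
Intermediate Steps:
G(R) = 2*R*(-2 + R) (G(R) = (2*R)*(-2 + R) = 2*R*(-2 + R))
B = 5 (B = 9 - (0 + 4) = 9 - 4 = 5)
g(M, K) = 10*K*(-2 + K) (g(M, K) = (2*K*(-2 + K))*5 = 10*K*(-2 + K))
(-129 + g(-10, 14)) + 0 = (-129 + 10*14*(-2 + 14)) + 0 = (-129 + 10*14*12) + 0 = (-129 + 1680) + 0 = 1551 + 0 = 1551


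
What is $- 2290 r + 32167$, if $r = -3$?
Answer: $39037$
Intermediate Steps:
$- 2290 r + 32167 = \left(-2290\right) \left(-3\right) + 32167 = 6870 + 32167 = 39037$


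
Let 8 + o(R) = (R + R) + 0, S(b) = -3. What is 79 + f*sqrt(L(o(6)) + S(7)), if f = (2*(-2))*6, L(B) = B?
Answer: 55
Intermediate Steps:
o(R) = -8 + 2*R (o(R) = -8 + ((R + R) + 0) = -8 + (2*R + 0) = -8 + 2*R)
f = -24 (f = -4*6 = -24)
79 + f*sqrt(L(o(6)) + S(7)) = 79 - 24*sqrt((-8 + 2*6) - 3) = 79 - 24*sqrt((-8 + 12) - 3) = 79 - 24*sqrt(4 - 3) = 79 - 24*sqrt(1) = 79 - 24*1 = 79 - 24 = 55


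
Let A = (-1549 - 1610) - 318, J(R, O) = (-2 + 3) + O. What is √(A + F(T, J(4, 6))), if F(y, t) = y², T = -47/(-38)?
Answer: I*√5018579/38 ≈ 58.953*I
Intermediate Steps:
J(R, O) = 1 + O
T = 47/38 (T = -47*(-1/38) = 47/38 ≈ 1.2368)
A = -3477 (A = -3159 - 318 = -3477)
√(A + F(T, J(4, 6))) = √(-3477 + (47/38)²) = √(-3477 + 2209/1444) = √(-5018579/1444) = I*√5018579/38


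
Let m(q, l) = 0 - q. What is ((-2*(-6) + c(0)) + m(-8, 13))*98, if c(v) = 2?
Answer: 2156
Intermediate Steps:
m(q, l) = -q
((-2*(-6) + c(0)) + m(-8, 13))*98 = ((-2*(-6) + 2) - 1*(-8))*98 = ((12 + 2) + 8)*98 = (14 + 8)*98 = 22*98 = 2156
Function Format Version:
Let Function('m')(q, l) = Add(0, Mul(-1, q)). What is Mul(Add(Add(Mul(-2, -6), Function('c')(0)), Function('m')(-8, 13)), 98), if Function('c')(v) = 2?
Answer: 2156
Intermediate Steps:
Function('m')(q, l) = Mul(-1, q)
Mul(Add(Add(Mul(-2, -6), Function('c')(0)), Function('m')(-8, 13)), 98) = Mul(Add(Add(Mul(-2, -6), 2), Mul(-1, -8)), 98) = Mul(Add(Add(12, 2), 8), 98) = Mul(Add(14, 8), 98) = Mul(22, 98) = 2156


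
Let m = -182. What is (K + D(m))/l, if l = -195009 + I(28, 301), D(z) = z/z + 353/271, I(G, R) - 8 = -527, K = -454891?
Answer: 123274837/52988088 ≈ 2.3265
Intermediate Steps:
I(G, R) = -519 (I(G, R) = 8 - 527 = -519)
D(z) = 624/271 (D(z) = 1 + 353*(1/271) = 1 + 353/271 = 624/271)
l = -195528 (l = -195009 - 519 = -195528)
(K + D(m))/l = (-454891 + 624/271)/(-195528) = -123274837/271*(-1/195528) = 123274837/52988088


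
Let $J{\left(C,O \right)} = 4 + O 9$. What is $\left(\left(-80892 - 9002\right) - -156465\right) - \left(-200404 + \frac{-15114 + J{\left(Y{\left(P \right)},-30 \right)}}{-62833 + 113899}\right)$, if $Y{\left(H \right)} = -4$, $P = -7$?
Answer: $\frac{6816680365}{25533} \approx 2.6698 \cdot 10^{5}$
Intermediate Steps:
$J{\left(C,O \right)} = 4 + 9 O$
$\left(\left(-80892 - 9002\right) - -156465\right) - \left(-200404 + \frac{-15114 + J{\left(Y{\left(P \right)},-30 \right)}}{-62833 + 113899}\right) = \left(\left(-80892 - 9002\right) - -156465\right) - \left(-200404 + \frac{-15114 + \left(4 + 9 \left(-30\right)\right)}{-62833 + 113899}\right) = \left(\left(-80892 - 9002\right) + 156465\right) - \left(-200404 + \frac{-15114 + \left(4 - 270\right)}{51066}\right) = \left(-89894 + 156465\right) - \left(-200404 + \left(-15114 - 266\right) \frac{1}{51066}\right) = 66571 - \left(-200404 - \frac{7690}{25533}\right) = 66571 - - \frac{5116923022}{25533} = 66571 + \frac{5116923022}{25533} = \frac{6816680365}{25533}$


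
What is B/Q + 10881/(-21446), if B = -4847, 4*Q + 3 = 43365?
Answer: -443808485/464970726 ≈ -0.95449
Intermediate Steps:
Q = 21681/2 (Q = -¾ + (¼)*43365 = -¾ + 43365/4 = 21681/2 ≈ 10841.)
B/Q + 10881/(-21446) = -4847/21681/2 + 10881/(-21446) = -4847*2/21681 + 10881*(-1/21446) = -9694/21681 - 10881/21446 = -443808485/464970726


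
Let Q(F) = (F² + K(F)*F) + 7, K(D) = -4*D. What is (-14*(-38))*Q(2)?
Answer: -2660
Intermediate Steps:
Q(F) = 7 - 3*F² (Q(F) = (F² + (-4*F)*F) + 7 = (F² - 4*F²) + 7 = -3*F² + 7 = 7 - 3*F²)
(-14*(-38))*Q(2) = (-14*(-38))*(7 - 3*2²) = 532*(7 - 3*4) = 532*(7 - 12) = 532*(-5) = -2660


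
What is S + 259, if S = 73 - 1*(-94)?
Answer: 426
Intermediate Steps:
S = 167 (S = 73 + 94 = 167)
S + 259 = 167 + 259 = 426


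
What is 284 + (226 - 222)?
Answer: 288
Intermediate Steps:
284 + (226 - 222) = 284 + 4 = 288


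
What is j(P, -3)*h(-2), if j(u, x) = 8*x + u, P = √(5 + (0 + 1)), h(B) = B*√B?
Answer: 2*I*√2*(24 - √6) ≈ 60.954*I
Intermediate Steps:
h(B) = B^(3/2)
P = √6 (P = √(5 + 1) = √6 ≈ 2.4495)
j(u, x) = u + 8*x
j(P, -3)*h(-2) = (√6 + 8*(-3))*(-2)^(3/2) = (√6 - 24)*(-2*I*√2) = (-24 + √6)*(-2*I*√2) = -2*I*√2*(-24 + √6)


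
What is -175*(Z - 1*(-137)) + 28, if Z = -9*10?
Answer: -8197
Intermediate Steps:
Z = -90
-175*(Z - 1*(-137)) + 28 = -175*(-90 - 1*(-137)) + 28 = -175*(-90 + 137) + 28 = -175*47 + 28 = -8225 + 28 = -8197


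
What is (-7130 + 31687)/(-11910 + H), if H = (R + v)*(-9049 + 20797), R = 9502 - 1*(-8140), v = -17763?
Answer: -24557/1433418 ≈ -0.017132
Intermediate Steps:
R = 17642 (R = 9502 + 8140 = 17642)
H = -1421508 (H = (17642 - 17763)*(-9049 + 20797) = -121*11748 = -1421508)
(-7130 + 31687)/(-11910 + H) = (-7130 + 31687)/(-11910 - 1421508) = 24557/(-1433418) = 24557*(-1/1433418) = -24557/1433418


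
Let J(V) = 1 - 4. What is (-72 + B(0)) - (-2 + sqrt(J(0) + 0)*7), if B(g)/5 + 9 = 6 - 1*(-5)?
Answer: -60 - 7*I*sqrt(3) ≈ -60.0 - 12.124*I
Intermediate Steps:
B(g) = 10 (B(g) = -45 + 5*(6 - 1*(-5)) = -45 + 5*(6 + 5) = -45 + 5*11 = -45 + 55 = 10)
J(V) = -3
(-72 + B(0)) - (-2 + sqrt(J(0) + 0)*7) = (-72 + 10) - (-2 + sqrt(-3 + 0)*7) = -62 - (-2 + sqrt(-3)*7) = -62 - (-2 + (I*sqrt(3))*7) = -62 - (-2 + 7*I*sqrt(3)) = -62 + (2 - 7*I*sqrt(3)) = -60 - 7*I*sqrt(3)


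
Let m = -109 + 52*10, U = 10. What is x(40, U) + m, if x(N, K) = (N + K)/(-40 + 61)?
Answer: 8681/21 ≈ 413.38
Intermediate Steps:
x(N, K) = K/21 + N/21 (x(N, K) = (K + N)/21 = (K + N)*(1/21) = K/21 + N/21)
m = 411 (m = -109 + 520 = 411)
x(40, U) + m = ((1/21)*10 + (1/21)*40) + 411 = (10/21 + 40/21) + 411 = 50/21 + 411 = 8681/21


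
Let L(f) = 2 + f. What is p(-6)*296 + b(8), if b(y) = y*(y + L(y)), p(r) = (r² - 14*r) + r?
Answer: 33888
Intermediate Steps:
p(r) = r² - 13*r
b(y) = y*(2 + 2*y) (b(y) = y*(y + (2 + y)) = y*(2 + 2*y))
p(-6)*296 + b(8) = -6*(-13 - 6)*296 + 2*8*(1 + 8) = -6*(-19)*296 + 2*8*9 = 114*296 + 144 = 33744 + 144 = 33888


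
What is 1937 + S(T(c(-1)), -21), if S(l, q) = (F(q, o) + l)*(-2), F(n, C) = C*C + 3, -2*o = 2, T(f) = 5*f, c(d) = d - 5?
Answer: 1989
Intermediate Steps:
c(d) = -5 + d
o = -1 (o = -½*2 = -1)
F(n, C) = 3 + C² (F(n, C) = C² + 3 = 3 + C²)
S(l, q) = -8 - 2*l (S(l, q) = ((3 + (-1)²) + l)*(-2) = ((3 + 1) + l)*(-2) = (4 + l)*(-2) = -8 - 2*l)
1937 + S(T(c(-1)), -21) = 1937 + (-8 - 10*(-5 - 1)) = 1937 + (-8 - 10*(-6)) = 1937 + (-8 - 2*(-30)) = 1937 + (-8 + 60) = 1937 + 52 = 1989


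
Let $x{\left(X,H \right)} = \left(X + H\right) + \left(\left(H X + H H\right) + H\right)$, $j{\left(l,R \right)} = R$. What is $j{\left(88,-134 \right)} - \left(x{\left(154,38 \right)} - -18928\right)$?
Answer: $-26588$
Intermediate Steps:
$x{\left(X,H \right)} = X + H^{2} + 2 H + H X$ ($x{\left(X,H \right)} = \left(H + X\right) + \left(\left(H X + H^{2}\right) + H\right) = \left(H + X\right) + \left(\left(H^{2} + H X\right) + H\right) = \left(H + X\right) + \left(H + H^{2} + H X\right) = X + H^{2} + 2 H + H X$)
$j{\left(88,-134 \right)} - \left(x{\left(154,38 \right)} - -18928\right) = -134 - \left(\left(154 + 38^{2} + 2 \cdot 38 + 38 \cdot 154\right) - -18928\right) = -134 - \left(\left(154 + 1444 + 76 + 5852\right) + 18928\right) = -134 - \left(7526 + 18928\right) = -134 - 26454 = -26588$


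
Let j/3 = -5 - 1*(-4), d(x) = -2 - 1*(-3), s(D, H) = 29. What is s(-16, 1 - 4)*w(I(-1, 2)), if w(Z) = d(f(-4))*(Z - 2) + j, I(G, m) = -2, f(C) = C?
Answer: -203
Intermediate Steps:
d(x) = 1 (d(x) = -2 + 3 = 1)
j = -3 (j = 3*(-5 - 1*(-4)) = 3*(-5 + 4) = 3*(-1) = -3)
w(Z) = -5 + Z (w(Z) = 1*(Z - 2) - 3 = 1*(-2 + Z) - 3 = (-2 + Z) - 3 = -5 + Z)
s(-16, 1 - 4)*w(I(-1, 2)) = 29*(-5 - 2) = 29*(-7) = -203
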